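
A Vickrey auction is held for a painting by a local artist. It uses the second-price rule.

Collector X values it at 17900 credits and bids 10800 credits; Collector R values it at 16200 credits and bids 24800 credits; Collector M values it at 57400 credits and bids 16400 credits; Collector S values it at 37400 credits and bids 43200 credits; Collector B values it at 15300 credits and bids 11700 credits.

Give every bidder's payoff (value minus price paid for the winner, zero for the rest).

Sorted high to low: Collector S 43200 credits > Collector R 24800 credits > Collector M 16400 credits > Collector B 11700 credits > Collector X 10800 credits.
Collector S has the top bid and wins; the price is the second-highest bid, 24800 credits.
Collector S's payoff = 37400 credits − 24800 credits = 12600 credits. All other bidders lose, so their payoff is 0.

Collector X 0 credits, Collector R 0 credits, Collector M 0 credits, Collector S 12600 credits, Collector B 0 credits.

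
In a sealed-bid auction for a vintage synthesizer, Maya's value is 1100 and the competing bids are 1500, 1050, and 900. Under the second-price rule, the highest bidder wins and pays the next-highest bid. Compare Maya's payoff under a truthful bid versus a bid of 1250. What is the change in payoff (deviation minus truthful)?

The highest competing bid is 1500.
Bidding truthfully at 1100: the top bid is 1500 (a rival), so Maya loses. Payoff = 0.
Bidding 1250: the top bid is 1500 (a rival), so Maya loses. Payoff = 0.
Change = 0 − 0 = 0.
The bid only affects whether you win, not the price — here both bids land on the same side of the top rival bid, so the deviation is payoff-neutral.

0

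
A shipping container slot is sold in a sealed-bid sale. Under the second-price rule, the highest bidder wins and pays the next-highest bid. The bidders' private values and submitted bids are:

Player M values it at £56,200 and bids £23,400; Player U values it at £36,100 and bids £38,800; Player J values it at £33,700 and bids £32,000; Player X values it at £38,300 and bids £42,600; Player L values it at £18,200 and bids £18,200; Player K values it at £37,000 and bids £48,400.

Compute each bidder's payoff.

Ranking the bids: Player K £48,400; Player X £42,600; Player U £38,800; Player J £32,000; Player M £23,400; Player L £18,200.
Player K has the top bid and wins; the price is the second-highest bid, £42,600.
Player K's payoff = £37,000 − £42,600 = -£5,600. All other bidders lose, so their payoff is 0.

Payoffs: Player M £0, Player U £0, Player J £0, Player X £0, Player L £0, Player K -£5,600.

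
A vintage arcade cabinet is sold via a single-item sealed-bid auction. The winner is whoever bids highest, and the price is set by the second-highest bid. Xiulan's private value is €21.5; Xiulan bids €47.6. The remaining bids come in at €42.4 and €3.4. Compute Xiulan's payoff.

Xiulan's payoff: -€20.9.

Highest competing bid: €42.4.
Xiulan's bid €47.6 is the highest overall, so Xiulan wins and pays the second-highest bid, €42.4.
Payoff = value − price = €21.5 − €42.4 = -€20.9.
Overbidding won the item at a price above value — truthful bidding would have avoided this loss.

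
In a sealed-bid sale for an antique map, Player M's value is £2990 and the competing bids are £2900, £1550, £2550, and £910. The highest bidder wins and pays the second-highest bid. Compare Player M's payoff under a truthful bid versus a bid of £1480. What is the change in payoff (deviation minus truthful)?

The highest competing bid is £2900.
Bidding truthfully at £2990: Player M has the top bid, wins, and pays the second-highest bid £2900. Payoff = £2990 − £2900 = £90.
Bidding £1480: the top bid is £2900 (a rival), so Player M loses. Payoff = £0.
Change = £0 − £90 = -£90.
Deviating from a truthful bid can only lose payoff in a second-price auction — never gain.

Payoff change: -£90.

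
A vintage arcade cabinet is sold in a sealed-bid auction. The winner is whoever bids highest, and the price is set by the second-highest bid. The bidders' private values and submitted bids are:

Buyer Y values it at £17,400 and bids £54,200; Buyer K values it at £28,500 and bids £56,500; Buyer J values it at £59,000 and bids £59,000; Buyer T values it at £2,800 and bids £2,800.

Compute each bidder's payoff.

Bids in descending order: Buyer J £59,000, then Buyer K £56,500, then Buyer Y £54,200, then Buyer T £2,800.
Buyer J has the top bid and wins; the price is the second-highest bid, £56,500.
Buyer J's payoff = £59,000 − £56,500 = £2,500. All other bidders lose, so their payoff is 0.

Payoffs: Buyer Y £0, Buyer K £0, Buyer J £2,500, Buyer T £0.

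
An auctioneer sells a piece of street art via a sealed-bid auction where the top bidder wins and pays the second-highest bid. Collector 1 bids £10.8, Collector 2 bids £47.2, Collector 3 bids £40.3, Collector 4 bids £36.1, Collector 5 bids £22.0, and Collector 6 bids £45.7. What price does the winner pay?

The winner pays £45.7.

Ordered from highest: Collector 2 £47.2; Collector 6 £45.7; Collector 3 £40.3; Collector 4 £36.1; Collector 5 £22.0; Collector 1 £10.8.
Collector 2 is the highest bidder, so Collector 2 wins.
Under the second-price rule, the price is the second-highest bid: £45.7.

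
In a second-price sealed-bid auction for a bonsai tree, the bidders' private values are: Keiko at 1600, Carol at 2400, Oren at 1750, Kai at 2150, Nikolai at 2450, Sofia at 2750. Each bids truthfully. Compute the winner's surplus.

Surplus = 300.

Ordered from highest: Sofia 2750; Nikolai 2450; Carol 2400; Kai 2150; Oren 1750; Keiko 1600.
Sofia wins with the top bid and pays the second-highest, 2450.
Surplus = 2750 − 2450 = 300.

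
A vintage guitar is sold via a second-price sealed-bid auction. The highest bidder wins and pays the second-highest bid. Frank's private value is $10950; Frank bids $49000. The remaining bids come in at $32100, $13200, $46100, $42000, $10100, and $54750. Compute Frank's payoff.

Highest competing bid: $54750.
Frank's bid $49000 is not the highest, so Frank loses, pays nothing, and earns zero payoff.

Frank's payoff: $0.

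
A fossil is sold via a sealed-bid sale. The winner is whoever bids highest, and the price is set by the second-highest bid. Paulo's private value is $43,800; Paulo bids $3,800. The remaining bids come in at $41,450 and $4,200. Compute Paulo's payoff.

Highest competing bid: $41,450.
Paulo's bid $3,800 is not the highest, so Paulo loses, pays nothing, and earns zero payoff.

Payoff = $0.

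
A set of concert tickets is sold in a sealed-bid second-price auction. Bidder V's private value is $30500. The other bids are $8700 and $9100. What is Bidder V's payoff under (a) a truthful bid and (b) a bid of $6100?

The highest competing bid is $9100.
Bidding truthfully at $30500: Bidder V has the top bid, wins, and pays the second-highest bid $9100. Payoff = $30500 − $9100 = $21400.
Bidding $6100: the top bid is $9100 (a rival), so Bidder V loses. Payoff = $0.

(a) $21400  (b) $0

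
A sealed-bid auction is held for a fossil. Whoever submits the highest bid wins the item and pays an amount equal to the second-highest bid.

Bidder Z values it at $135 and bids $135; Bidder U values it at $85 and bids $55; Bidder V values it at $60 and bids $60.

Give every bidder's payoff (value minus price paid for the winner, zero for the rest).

Ranking the bids: Bidder Z $135; Bidder V $60; Bidder U $55.
Bidder Z has the top bid and wins; the price is the second-highest bid, $60.
Bidder Z's payoff = $135 − $60 = $75. All other bidders lose, so their payoff is 0.

Bidder Z $75, Bidder U $0, Bidder V $0.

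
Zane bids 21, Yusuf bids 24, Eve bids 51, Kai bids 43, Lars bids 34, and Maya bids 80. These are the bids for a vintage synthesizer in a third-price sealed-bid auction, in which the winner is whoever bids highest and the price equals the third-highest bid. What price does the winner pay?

Ordered from highest: Maya 80; Eve 51; Kai 43; Lars 34; Yusuf 24; Zane 21.
Maya is the highest bidder, so Maya wins.
Under the third-price rule, the price is the third-highest bid: 43.

Price paid: 43.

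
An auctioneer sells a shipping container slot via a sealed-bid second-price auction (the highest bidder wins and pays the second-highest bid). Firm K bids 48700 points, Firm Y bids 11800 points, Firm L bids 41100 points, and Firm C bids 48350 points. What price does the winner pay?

Ranking the bids: Firm K 48700 points; Firm C 48350 points; Firm L 41100 points; Firm Y 11800 points.
Firm K is the highest bidder, so Firm K wins.
Under the second-price rule, the price is the second-highest bid: 48350 points.

The winner pays 48350 points.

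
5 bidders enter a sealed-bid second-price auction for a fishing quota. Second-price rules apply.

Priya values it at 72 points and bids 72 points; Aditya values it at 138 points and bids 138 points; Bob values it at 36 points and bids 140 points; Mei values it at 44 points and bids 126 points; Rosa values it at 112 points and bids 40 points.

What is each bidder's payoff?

Priya 0 points, Aditya 0 points, Bob -102 points, Mei 0 points, Rosa 0 points.

Ordered from highest: Bob 140 points > Aditya 138 points > Mei 126 points > Priya 72 points > Rosa 40 points.
Bob has the top bid and wins; the price is the second-highest bid, 138 points.
Bob's payoff = 36 points − 138 points = -102 points. All other bidders lose, so their payoff is 0.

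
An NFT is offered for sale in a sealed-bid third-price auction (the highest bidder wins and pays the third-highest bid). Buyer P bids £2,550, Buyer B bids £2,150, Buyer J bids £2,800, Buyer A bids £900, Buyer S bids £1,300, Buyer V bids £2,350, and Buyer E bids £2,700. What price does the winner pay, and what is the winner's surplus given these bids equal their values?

Price £2,550; surplus £250.

Bids in descending order: Buyer J £2,800, then Buyer E £2,700, then Buyer P £2,550, then Buyer V £2,350, then Buyer B £2,150, then Buyer S £1,300, then Buyer A £900.
Buyer J is the highest bidder, so Buyer J wins.
Under the third-price rule, the price is the third-highest bid: £2,550.
Surplus = £2,800 − £2,550 = £250.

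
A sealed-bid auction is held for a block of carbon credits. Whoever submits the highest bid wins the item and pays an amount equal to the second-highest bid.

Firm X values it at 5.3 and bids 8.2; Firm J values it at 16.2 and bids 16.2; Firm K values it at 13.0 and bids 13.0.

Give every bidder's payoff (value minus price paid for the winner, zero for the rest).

Firm X 0.0, Firm J 3.2, Firm K 0.0.

Sorted high to low: Firm J 16.2, then Firm K 13.0, then Firm X 8.2.
Firm J has the top bid and wins; the price is the second-highest bid, 13.0.
Firm J's payoff = 16.2 − 13.0 = 3.2. All other bidders lose, so their payoff is 0.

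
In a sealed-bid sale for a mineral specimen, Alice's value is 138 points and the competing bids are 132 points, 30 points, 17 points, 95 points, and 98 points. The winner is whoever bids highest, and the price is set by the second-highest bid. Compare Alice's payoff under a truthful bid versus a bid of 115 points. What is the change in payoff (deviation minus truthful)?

The highest competing bid is 132 points.
Bidding truthfully at 138 points: Alice has the top bid, wins, and pays the second-highest bid 132 points. Payoff = 138 points − 132 points = 6 points.
Bidding 115 points: the top bid is 132 points (a rival), so Alice loses. Payoff = 0 points.
Change = 0 points − 6 points = -6 points.
Deviating from a truthful bid can only lose payoff in a second-price auction — never gain.

Change in payoff: -6 points.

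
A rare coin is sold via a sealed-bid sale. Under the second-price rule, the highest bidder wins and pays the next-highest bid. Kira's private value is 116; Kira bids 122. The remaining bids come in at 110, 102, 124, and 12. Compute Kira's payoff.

Kira's payoff: 0.

Highest competing bid: 124.
Kira's bid 122 is not the highest, so Kira loses, pays nothing, and earns zero payoff.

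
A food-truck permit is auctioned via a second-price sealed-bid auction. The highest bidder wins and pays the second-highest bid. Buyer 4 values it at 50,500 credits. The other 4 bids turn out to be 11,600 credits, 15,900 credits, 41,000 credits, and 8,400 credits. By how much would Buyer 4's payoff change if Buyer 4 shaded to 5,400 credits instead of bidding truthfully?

Change in payoff: -9,500 credits.

The highest competing bid is 41,000 credits.
Bidding truthfully at 50,500 credits: Buyer 4 has the top bid, wins, and pays the second-highest bid 41,000 credits. Payoff = 50,500 credits − 41,000 credits = 9,500 credits.
Bidding 5,400 credits: the top bid is 41,000 credits (a rival), so Buyer 4 loses. Payoff = 0 credits.
Change = 0 credits − 9,500 credits = -9,500 credits.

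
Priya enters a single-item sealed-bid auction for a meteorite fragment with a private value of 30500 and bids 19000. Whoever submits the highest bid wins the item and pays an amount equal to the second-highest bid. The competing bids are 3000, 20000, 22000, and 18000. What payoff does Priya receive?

Priya's payoff: 0.

Highest competing bid: 22000.
Priya's bid 19000 is not the highest, so Priya loses, pays nothing, and earns zero payoff.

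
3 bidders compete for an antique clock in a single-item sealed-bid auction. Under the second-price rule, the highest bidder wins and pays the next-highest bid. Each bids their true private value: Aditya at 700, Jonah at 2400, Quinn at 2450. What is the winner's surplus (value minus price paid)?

Winner's surplus: 50.

Ordered from highest: Quinn 2450 > Jonah 2400 > Aditya 700.
Quinn wins with the top bid and pays the second-highest, 2400.
Surplus = 2450 − 2400 = 50.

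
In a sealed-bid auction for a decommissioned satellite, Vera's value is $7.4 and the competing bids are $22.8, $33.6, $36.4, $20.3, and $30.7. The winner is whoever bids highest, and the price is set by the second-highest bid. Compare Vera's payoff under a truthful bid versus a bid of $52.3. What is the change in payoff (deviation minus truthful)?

The highest competing bid is $36.4.
Bidding truthfully at $7.4: the top bid is $36.4 (a rival), so Vera loses. Payoff = $0.0.
Bidding $52.3: Vera has the top bid, wins, and pays the second-highest bid $36.4. Payoff = $7.4 − $36.4 = -$29.0.
Change = -$29.0 − $0.0 = -$29.0.

-$29.0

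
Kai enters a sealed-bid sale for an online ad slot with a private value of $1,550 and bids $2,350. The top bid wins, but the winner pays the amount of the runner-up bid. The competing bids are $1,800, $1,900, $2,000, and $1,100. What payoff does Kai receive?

Highest competing bid: $2,000.
Kai's bid $2,350 is the highest overall, so Kai wins and pays the second-highest bid, $2,000.
Payoff = value − price = $1,550 − $2,000 = -$450.
Overbidding won the item at a price above value — truthful bidding would have avoided this loss.

-$450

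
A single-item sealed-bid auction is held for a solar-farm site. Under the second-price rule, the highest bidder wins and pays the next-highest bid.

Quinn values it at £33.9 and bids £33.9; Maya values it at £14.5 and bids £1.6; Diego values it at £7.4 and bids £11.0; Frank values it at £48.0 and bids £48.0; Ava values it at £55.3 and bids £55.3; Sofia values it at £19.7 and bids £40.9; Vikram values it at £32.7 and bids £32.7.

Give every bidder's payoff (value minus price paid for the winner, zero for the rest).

Quinn £0.0, Maya £0.0, Diego £0.0, Frank £0.0, Ava £7.3, Sofia £0.0, Vikram £0.0.

Sorted high to low: Ava £55.3 > Frank £48.0 > Sofia £40.9 > Quinn £33.9 > Vikram £32.7 > Diego £11.0 > Maya £1.6.
Ava has the top bid and wins; the price is the second-highest bid, £48.0.
Ava's payoff = £55.3 − £48.0 = £7.3. All other bidders lose, so their payoff is 0.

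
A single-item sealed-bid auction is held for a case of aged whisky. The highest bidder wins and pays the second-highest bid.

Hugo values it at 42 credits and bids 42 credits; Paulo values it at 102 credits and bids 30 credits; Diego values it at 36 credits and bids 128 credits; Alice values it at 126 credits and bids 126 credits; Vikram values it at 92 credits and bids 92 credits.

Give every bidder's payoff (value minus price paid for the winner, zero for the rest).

Sorted high to low: Diego 128 credits; Alice 126 credits; Vikram 92 credits; Hugo 42 credits; Paulo 30 credits.
Diego has the top bid and wins; the price is the second-highest bid, 126 credits.
Diego's payoff = 36 credits − 126 credits = -90 credits. All other bidders lose, so their payoff is 0.

Payoffs: Hugo 0 credits, Paulo 0 credits, Diego -90 credits, Alice 0 credits, Vikram 0 credits.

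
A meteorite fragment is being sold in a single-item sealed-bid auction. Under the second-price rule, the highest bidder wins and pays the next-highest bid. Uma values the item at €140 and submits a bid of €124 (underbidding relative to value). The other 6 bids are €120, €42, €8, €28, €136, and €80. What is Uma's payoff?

Highest competing bid: €136.
Uma's bid €124 is not the highest, so Uma loses, pays nothing, and earns zero payoff.

€0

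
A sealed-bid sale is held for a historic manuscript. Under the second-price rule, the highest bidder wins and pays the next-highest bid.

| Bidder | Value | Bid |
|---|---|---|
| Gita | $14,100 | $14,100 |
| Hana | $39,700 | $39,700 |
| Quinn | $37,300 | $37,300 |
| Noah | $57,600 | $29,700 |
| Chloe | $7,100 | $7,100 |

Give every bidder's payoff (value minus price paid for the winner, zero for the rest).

Gita $0, Hana $2,400, Quinn $0, Noah $0, Chloe $0.

Ordered from highest: Hana $39,700, then Quinn $37,300, then Noah $29,700, then Gita $14,100, then Chloe $7,100.
Hana has the top bid and wins; the price is the second-highest bid, $37,300.
Hana's payoff = $39,700 − $37,300 = $2,400. All other bidders lose, so their payoff is 0.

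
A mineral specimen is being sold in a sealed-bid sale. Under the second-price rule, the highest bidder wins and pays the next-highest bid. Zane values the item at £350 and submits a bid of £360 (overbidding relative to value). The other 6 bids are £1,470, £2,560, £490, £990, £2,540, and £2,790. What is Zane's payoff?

£0

Highest competing bid: £2,790.
Zane's bid £360 is not the highest, so Zane loses, pays nothing, and earns zero payoff.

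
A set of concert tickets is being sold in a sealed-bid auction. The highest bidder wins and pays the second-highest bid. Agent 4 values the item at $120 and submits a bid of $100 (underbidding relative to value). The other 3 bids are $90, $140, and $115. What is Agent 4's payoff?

Highest competing bid: $140.
Agent 4's bid $100 is not the highest, so Agent 4 loses, pays nothing, and earns zero payoff.

The bidder's payoff: $0.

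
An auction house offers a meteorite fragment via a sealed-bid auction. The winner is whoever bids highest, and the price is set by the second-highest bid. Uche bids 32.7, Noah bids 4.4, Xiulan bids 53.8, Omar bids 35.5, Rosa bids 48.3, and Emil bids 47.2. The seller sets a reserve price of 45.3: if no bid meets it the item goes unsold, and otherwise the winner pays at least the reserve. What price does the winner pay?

48.3

Ordered from highest: Xiulan 53.8, then Rosa 48.3, then Emil 47.2, then Omar 35.5, then Uche 32.7, then Noah 4.4.
Xiulan has the highest bid, so Xiulan wins.
The second-highest bid is 48.3, which exceeds the reserve, so that sets the price.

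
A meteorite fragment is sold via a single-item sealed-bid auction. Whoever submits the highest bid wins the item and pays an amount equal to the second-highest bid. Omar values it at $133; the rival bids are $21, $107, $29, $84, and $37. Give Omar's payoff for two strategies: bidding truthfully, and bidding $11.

The highest competing bid is $107.
Bidding truthfully at $133: Omar has the top bid, wins, and pays the second-highest bid $107. Payoff = $133 − $107 = $26.
Bidding $11: the top bid is $107 (a rival), so Omar loses. Payoff = $0.

Truthful: $26; alternative: $0.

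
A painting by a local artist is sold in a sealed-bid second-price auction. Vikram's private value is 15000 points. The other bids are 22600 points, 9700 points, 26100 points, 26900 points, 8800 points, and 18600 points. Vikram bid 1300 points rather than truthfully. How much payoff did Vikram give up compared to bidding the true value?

Payoff forgone: 0 points.

The highest competing bid is 26900 points.
Bidding truthfully at 15000 points: the top bid is 26900 points (a rival), so Vikram loses. Payoff = 0 points.
Bidding 1300 points: the top bid is 26900 points (a rival), so Vikram loses. Payoff = 0 points.
Regret = truthful payoff − actual payoff = 0 points − 0 points = 0 points.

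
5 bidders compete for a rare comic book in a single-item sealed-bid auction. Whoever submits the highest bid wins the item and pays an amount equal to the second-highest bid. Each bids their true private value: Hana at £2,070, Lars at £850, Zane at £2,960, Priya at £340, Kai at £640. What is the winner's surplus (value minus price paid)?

Surplus = £890.

Ranking the bids: Zane £2,960 > Hana £2,070 > Lars £850 > Kai £640 > Priya £340.
Zane wins with the top bid and pays the second-highest, £2,070.
Surplus = £2,960 − £2,070 = £890.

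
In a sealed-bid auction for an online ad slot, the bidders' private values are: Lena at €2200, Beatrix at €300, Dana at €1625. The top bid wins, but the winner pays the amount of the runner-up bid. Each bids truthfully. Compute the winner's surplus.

Surplus = €575.

Sorted high to low: Lena €2200 > Dana €1625 > Beatrix €300.
Lena wins with the top bid and pays the second-highest, €1625.
Surplus = €2200 − €1625 = €575.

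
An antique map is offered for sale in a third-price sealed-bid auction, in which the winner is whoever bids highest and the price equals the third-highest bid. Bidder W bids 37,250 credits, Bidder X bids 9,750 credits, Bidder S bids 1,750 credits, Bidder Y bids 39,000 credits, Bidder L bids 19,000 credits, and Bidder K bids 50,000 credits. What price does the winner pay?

Bids in descending order: Bidder K 50,000 credits, then Bidder Y 39,000 credits, then Bidder W 37,250 credits, then Bidder L 19,000 credits, then Bidder X 9,750 credits, then Bidder S 1,750 credits.
Bidder K is the highest bidder, so Bidder K wins.
Under the third-price rule, the price is the third-highest bid: 37,250 credits.

The winner pays 37,250 credits.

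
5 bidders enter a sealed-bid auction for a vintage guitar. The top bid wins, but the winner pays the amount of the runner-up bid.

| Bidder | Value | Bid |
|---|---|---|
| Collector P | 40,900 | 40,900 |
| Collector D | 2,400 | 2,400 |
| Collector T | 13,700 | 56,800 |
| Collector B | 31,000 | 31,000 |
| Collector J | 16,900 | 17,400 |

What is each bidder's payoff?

Ordered from highest: Collector T 56,800; Collector P 40,900; Collector B 31,000; Collector J 17,400; Collector D 2,400.
Collector T has the top bid and wins; the price is the second-highest bid, 40,900.
Collector T's payoff = 13,700 − 40,900 = -27,200. All other bidders lose, so their payoff is 0.

Payoffs: Collector P 0, Collector D 0, Collector T -27,200, Collector B 0, Collector J 0.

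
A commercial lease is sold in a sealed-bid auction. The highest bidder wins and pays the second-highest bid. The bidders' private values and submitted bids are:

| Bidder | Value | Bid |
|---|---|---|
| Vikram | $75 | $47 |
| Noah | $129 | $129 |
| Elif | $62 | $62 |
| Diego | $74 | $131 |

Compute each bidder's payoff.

Vikram $0, Noah $0, Elif $0, Diego -$55.

Sorted high to low: Diego $131, then Noah $129, then Elif $62, then Vikram $47.
Diego has the top bid and wins; the price is the second-highest bid, $129.
Diego's payoff = $74 − $129 = -$55. All other bidders lose, so their payoff is 0.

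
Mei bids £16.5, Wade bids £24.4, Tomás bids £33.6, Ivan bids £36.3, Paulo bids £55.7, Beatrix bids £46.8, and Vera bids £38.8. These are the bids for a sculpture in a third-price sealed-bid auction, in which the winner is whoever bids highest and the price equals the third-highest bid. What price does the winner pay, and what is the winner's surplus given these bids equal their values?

Ranking the bids: Paulo £55.7; Beatrix £46.8; Vera £38.8; Ivan £36.3; Tomás £33.6; Wade £24.4; Mei £16.5.
Paulo is the highest bidder, so Paulo wins.
Under the third-price rule, the price is the third-highest bid: £38.8.
Surplus = £55.7 − £38.8 = £16.9.

Price £38.8; surplus £16.9.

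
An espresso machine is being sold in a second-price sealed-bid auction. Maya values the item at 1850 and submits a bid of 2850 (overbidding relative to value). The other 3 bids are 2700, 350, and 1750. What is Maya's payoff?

-850

Highest competing bid: 2700.
Maya's bid 2850 is the highest overall, so Maya wins and pays the second-highest bid, 2700.
Payoff = value − price = 1850 − 2700 = -850.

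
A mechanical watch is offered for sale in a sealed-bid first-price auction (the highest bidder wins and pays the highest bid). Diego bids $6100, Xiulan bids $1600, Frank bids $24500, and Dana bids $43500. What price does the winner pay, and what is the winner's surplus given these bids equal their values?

Sorted high to low: Dana $43500 > Frank $24500 > Diego $6100 > Xiulan $1600.
Dana is the highest bidder, so Dana wins.
Under the first-price rule, the price is the highest bid: $43500.
Surplus = $43500 − $43500 = $0.

The winner pays $43500 for a surplus of $0.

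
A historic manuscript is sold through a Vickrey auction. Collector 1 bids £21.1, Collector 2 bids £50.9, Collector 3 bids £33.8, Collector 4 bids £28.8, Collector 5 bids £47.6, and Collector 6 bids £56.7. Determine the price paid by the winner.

£50.9

Sorted high to low: Collector 6 £56.7; Collector 2 £50.9; Collector 5 £47.6; Collector 3 £33.8; Collector 4 £28.8; Collector 1 £21.1.
Collector 6 has the highest bid, so Collector 6 wins.
The second-highest bid is £50.9, so that is what Collector 6 pays.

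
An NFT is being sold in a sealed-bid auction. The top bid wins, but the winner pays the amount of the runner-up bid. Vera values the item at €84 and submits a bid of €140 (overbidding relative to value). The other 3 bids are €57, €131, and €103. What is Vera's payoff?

Highest competing bid: €131.
Vera's bid €140 is the highest overall, so Vera wins and pays the second-highest bid, €131.
Payoff = value − price = €84 − €131 = -€47.
Overbidding won the item at a price above value — truthful bidding would have avoided this loss.

Vera's payoff: -€47.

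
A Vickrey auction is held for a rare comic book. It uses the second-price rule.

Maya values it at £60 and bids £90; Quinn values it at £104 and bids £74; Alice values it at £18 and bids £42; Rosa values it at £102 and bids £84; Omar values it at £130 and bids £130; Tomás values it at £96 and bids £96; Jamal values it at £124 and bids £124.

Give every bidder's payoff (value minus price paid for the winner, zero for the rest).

Bids in descending order: Omar £130, then Jamal £124, then Tomás £96, then Maya £90, then Rosa £84, then Quinn £74, then Alice £42.
Omar has the top bid and wins; the price is the second-highest bid, £124.
Omar's payoff = £130 − £124 = £6. All other bidders lose, so their payoff is 0.

Payoffs: Maya £0, Quinn £0, Alice £0, Rosa £0, Omar £6, Tomás £0, Jamal £0.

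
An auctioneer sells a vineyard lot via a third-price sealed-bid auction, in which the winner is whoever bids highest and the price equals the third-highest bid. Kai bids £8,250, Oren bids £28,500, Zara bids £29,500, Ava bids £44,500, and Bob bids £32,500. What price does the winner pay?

£29,500

Ordered from highest: Ava £44,500 > Bob £32,500 > Zara £29,500 > Oren £28,500 > Kai £8,250.
Ava is the highest bidder, so Ava wins.
Under the third-price rule, the price is the third-highest bid: £29,500.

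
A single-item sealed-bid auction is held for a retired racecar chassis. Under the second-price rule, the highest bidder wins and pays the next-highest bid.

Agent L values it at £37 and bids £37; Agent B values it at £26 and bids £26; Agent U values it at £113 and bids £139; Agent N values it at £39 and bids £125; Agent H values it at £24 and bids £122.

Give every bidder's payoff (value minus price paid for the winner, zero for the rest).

Ordered from highest: Agent U £139; Agent N £125; Agent H £122; Agent L £37; Agent B £26.
Agent U has the top bid and wins; the price is the second-highest bid, £125.
Agent U's payoff = £113 − £125 = -£12. All other bidders lose, so their payoff is 0.

Payoffs: Agent L £0, Agent B £0, Agent U -£12, Agent N £0, Agent H £0.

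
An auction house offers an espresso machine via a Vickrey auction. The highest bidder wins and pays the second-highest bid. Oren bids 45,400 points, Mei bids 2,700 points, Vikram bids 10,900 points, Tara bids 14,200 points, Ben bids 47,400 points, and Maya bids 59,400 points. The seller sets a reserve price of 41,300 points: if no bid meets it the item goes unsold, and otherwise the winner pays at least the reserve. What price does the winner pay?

The winner pays 47,400 points.

Ranking the bids: Maya 59,400 points; Ben 47,400 points; Oren 45,400 points; Tara 14,200 points; Vikram 10,900 points; Mei 2,700 points.
Maya has the highest bid, so Maya wins.
The second-highest bid is 47,400 points, which exceeds the reserve, so that sets the price.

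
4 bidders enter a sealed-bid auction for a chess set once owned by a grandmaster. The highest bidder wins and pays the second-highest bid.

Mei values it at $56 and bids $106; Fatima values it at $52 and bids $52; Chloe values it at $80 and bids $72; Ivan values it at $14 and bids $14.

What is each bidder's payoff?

Payoffs: Mei -$16, Fatima $0, Chloe $0, Ivan $0.

Ordered from highest: Mei $106; Chloe $72; Fatima $52; Ivan $14.
Mei has the top bid and wins; the price is the second-highest bid, $72.
Mei's payoff = $56 − $72 = -$16. All other bidders lose, so their payoff is 0.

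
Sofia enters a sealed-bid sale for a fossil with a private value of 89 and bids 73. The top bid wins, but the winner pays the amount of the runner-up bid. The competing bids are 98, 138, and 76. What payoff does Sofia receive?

Payoff = 0.

Highest competing bid: 138.
Sofia's bid 73 is not the highest, so Sofia loses, pays nothing, and earns zero payoff.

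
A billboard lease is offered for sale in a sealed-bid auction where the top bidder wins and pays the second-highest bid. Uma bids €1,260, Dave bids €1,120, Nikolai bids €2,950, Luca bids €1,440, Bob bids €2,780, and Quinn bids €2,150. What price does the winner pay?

Ranking the bids: Nikolai €2,950; Bob €2,780; Quinn €2,150; Luca €1,440; Uma €1,260; Dave €1,120.
Nikolai is the highest bidder, so Nikolai wins.
Under the second-price rule, the price is the second-highest bid: €2,780.

The winner pays €2,780.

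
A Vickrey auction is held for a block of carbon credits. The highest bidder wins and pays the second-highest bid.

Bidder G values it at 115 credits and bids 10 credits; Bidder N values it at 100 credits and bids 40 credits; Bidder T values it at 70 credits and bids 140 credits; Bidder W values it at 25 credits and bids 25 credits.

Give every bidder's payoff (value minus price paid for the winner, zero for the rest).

Payoffs: Bidder G 0 credits, Bidder N 0 credits, Bidder T 30 credits, Bidder W 0 credits.

Sorted high to low: Bidder T 140 credits > Bidder N 40 credits > Bidder W 25 credits > Bidder G 10 credits.
Bidder T has the top bid and wins; the price is the second-highest bid, 40 credits.
Bidder T's payoff = 70 credits − 40 credits = 30 credits. All other bidders lose, so their payoff is 0.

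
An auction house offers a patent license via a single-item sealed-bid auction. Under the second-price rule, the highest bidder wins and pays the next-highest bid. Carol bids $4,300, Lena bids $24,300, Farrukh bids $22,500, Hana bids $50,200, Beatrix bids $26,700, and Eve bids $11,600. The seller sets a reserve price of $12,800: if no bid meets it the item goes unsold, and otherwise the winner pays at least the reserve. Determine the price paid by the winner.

Sorted high to low: Hana $50,200 > Beatrix $26,700 > Lena $24,300 > Farrukh $22,500 > Eve $11,600 > Carol $4,300.
Hana has the highest bid, so Hana wins.
The second-highest bid is $26,700, which exceeds the reserve, so that sets the price.

The winner pays $26,700.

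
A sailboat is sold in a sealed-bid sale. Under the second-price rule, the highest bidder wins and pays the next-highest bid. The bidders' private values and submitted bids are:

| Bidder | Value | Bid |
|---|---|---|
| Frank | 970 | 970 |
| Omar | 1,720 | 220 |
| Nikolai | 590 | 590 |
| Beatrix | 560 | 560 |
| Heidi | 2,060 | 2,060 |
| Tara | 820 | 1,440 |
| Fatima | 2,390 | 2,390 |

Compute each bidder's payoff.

Ranking the bids: Fatima 2,390 > Heidi 2,060 > Tara 1,440 > Frank 970 > Nikolai 590 > Beatrix 560 > Omar 220.
Fatima has the top bid and wins; the price is the second-highest bid, 2,060.
Fatima's payoff = 2,390 − 2,060 = 330. All other bidders lose, so their payoff is 0.

Frank 0, Omar 0, Nikolai 0, Beatrix 0, Heidi 0, Tara 0, Fatima 330.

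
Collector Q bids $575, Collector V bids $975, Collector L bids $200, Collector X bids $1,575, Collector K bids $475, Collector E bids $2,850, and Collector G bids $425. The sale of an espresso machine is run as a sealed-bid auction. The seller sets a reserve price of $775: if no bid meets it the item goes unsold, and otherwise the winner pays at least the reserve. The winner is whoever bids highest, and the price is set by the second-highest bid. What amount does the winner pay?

Ranking the bids: Collector E $2,850, then Collector X $1,575, then Collector V $975, then Collector Q $575, then Collector K $475, then Collector G $425, then Collector L $200.
Collector E has the highest bid, so Collector E wins.
The second-highest bid is $1,575, which exceeds the reserve, so that sets the price.

$1,575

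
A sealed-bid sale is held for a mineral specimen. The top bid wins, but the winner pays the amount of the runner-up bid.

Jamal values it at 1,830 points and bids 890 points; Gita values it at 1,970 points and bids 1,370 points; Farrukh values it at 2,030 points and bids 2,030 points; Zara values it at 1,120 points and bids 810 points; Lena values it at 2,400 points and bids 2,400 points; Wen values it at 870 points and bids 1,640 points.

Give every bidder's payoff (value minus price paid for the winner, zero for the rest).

Sorted high to low: Lena 2,400 points > Farrukh 2,030 points > Wen 1,640 points > Gita 1,370 points > Jamal 890 points > Zara 810 points.
Lena has the top bid and wins; the price is the second-highest bid, 2,030 points.
Lena's payoff = 2,400 points − 2,030 points = 370 points. All other bidders lose, so their payoff is 0.

Payoffs: Jamal 0 points, Gita 0 points, Farrukh 0 points, Zara 0 points, Lena 370 points, Wen 0 points.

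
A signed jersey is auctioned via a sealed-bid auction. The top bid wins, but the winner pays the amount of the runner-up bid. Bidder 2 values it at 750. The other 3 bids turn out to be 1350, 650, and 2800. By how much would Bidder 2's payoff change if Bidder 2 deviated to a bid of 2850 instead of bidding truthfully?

Payoff change: -2050.

The highest competing bid is 2800.
Bidding truthfully at 750: the top bid is 2800 (a rival), so Bidder 2 loses. Payoff = 0.
Bidding 2850: Bidder 2 has the top bid, wins, and pays the second-highest bid 2800. Payoff = 750 − 2800 = -2050.
Change = -2050 − 0 = -2050.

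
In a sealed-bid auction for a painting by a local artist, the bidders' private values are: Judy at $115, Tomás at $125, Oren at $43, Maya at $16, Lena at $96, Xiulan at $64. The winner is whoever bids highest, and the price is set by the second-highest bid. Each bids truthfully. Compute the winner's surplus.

Bids in descending order: Tomás $125; Judy $115; Lena $96; Xiulan $64; Oren $43; Maya $16.
Tomás wins with the top bid and pays the second-highest, $115.
Surplus = $125 − $115 = $10.

Surplus = $10.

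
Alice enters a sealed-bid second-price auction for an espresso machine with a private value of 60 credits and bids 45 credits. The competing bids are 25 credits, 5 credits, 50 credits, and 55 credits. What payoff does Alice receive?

Highest competing bid: 55 credits.
Alice's bid 45 credits is not the highest, so Alice loses, pays nothing, and earns zero payoff.

Alice's payoff: 0 credits.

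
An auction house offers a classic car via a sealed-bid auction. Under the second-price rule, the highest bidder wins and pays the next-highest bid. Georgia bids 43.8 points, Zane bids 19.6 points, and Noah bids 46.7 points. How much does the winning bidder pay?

The winner pays 43.8 points.

Ordered from highest: Noah 46.7 points > Georgia 43.8 points > Zane 19.6 points.
Noah has the highest bid, so Noah wins.
The second-highest bid is 43.8 points, so that is what Noah pays.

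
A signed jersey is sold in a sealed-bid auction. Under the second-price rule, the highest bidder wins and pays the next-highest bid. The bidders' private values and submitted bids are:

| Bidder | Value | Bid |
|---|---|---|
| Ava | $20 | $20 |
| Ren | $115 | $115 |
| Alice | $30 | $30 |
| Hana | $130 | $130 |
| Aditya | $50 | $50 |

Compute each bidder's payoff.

Payoffs: Ava $0, Ren $0, Alice $0, Hana $15, Aditya $0.

Ordered from highest: Hana $130 > Ren $115 > Aditya $50 > Alice $30 > Ava $20.
Hana has the top bid and wins; the price is the second-highest bid, $115.
Hana's payoff = $130 − $115 = $15. All other bidders lose, so their payoff is 0.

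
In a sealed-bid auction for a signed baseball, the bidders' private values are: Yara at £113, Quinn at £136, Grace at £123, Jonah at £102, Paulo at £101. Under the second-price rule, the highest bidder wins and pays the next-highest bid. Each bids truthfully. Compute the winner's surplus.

£13

Sorted high to low: Quinn £136 > Grace £123 > Yara £113 > Jonah £102 > Paulo £101.
Quinn wins with the top bid and pays the second-highest, £123.
Surplus = £136 − £123 = £13.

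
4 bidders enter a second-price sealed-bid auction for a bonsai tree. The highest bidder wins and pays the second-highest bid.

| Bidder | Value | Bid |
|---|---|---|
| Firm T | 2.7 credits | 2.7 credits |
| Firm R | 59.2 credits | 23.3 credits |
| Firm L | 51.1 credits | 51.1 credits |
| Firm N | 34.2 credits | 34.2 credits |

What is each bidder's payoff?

Sorted high to low: Firm L 51.1 credits; Firm N 34.2 credits; Firm R 23.3 credits; Firm T 2.7 credits.
Firm L has the top bid and wins; the price is the second-highest bid, 34.2 credits.
Firm L's payoff = 51.1 credits − 34.2 credits = 16.9 credits. All other bidders lose, so their payoff is 0.

Firm T 0.0 credits, Firm R 0.0 credits, Firm L 16.9 credits, Firm N 0.0 credits.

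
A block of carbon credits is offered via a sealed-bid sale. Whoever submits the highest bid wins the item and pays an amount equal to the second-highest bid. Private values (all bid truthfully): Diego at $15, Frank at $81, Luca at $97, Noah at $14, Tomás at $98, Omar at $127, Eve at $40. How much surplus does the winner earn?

Ranking the bids: Omar $127 > Tomás $98 > Luca $97 > Frank $81 > Eve $40 > Diego $15 > Noah $14.
Omar wins with the top bid and pays the second-highest, $98.
Surplus = $127 − $98 = $29.

Surplus = $29.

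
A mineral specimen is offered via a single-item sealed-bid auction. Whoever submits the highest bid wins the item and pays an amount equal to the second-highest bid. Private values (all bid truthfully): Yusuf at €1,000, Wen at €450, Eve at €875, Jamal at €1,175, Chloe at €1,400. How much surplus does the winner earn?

Sorted high to low: Chloe €1,400 > Jamal €1,175 > Yusuf €1,000 > Eve €875 > Wen €450.
Chloe wins with the top bid and pays the second-highest, €1,175.
Surplus = €1,400 − €1,175 = €225.

€225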